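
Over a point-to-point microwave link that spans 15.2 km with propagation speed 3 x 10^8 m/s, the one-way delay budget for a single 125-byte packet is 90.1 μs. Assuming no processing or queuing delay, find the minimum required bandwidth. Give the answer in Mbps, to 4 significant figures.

L = 1000 bits.
Propagation delay = 15200 / 300000000 = 50.6667 μs.
Transmission budget = 90.1 − 50.6667 = 39.4333 μs.
R ≥ L / t_tx = 1000 bits / 3.94333e-05 s = 25.36 Mbps.

25.36 Mbps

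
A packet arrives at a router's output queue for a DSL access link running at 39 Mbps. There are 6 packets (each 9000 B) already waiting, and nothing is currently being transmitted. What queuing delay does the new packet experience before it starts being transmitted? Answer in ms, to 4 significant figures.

Each queued packet: L/R = 72000/39000000 = 1.84615 ms.
6 queued → 11.0769 ms.
Queuing delay = 11.08 ms.

11.08 ms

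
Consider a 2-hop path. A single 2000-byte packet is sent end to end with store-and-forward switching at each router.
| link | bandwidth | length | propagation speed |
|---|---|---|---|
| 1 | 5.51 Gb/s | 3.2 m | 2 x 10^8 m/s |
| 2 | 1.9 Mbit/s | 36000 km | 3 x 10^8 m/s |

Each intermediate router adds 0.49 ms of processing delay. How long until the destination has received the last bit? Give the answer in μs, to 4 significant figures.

L = 2000 × 8 = 16000 bits.
Transmission delays (L/R per hop): 2.90381, 8421.05 μs; sum = 8423.96 μs.
Propagation delays (d/s per hop): 0.016, 120000 μs; sum = 120000 μs.
Processing at 1 router(s): 1 × 0.49 ms = 490 μs.
End-to-end = 128900 μs.

128900 μs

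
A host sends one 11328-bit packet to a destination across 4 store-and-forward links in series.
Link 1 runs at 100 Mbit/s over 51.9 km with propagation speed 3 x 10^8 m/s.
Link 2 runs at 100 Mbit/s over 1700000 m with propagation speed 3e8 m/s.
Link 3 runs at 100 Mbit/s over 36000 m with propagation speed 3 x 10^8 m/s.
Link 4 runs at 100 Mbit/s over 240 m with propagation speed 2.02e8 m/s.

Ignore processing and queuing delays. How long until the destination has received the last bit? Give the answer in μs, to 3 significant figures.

6410 μs

Transmission delay per hop = L/R = 11328/100000000 = 113.28 μs; 4 hops → 453.12 μs.
Propagation delays (d/s per hop): 173, 5666.67, 120, 1.18812 μs; sum = 5960.85 μs.
End-to-end = 6410 μs.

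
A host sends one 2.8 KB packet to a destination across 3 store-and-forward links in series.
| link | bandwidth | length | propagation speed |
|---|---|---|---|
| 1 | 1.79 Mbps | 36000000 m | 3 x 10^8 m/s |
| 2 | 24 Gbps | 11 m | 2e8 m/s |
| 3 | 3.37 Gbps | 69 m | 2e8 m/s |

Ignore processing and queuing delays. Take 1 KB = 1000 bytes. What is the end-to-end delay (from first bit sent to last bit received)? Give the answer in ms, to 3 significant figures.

L = 22400 bits.
Transmission delays (L/R per hop): 12.514, 0.000933333, 0.00664688 ms; sum = 12.5215 ms.
Propagation delays (d/s per hop): 120, 5.5e-05, 0.000345 ms; sum = 120 ms.
End-to-end = 133 ms.

133 ms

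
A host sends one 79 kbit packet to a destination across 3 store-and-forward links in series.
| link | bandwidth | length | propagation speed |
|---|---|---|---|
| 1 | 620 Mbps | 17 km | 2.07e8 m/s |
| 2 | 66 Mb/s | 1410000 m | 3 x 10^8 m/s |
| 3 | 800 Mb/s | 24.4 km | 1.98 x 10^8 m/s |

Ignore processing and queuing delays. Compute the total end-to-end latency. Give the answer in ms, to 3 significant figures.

L = 79000 bits.
Transmission delays (L/R per hop): 0.127419, 1.19697, 0.09875 ms; sum = 1.42314 ms.
Propagation delays (d/s per hop): 0.0821256, 4.7, 0.123232 ms; sum = 4.90536 ms.
End-to-end = 6.33 ms.

6.33 ms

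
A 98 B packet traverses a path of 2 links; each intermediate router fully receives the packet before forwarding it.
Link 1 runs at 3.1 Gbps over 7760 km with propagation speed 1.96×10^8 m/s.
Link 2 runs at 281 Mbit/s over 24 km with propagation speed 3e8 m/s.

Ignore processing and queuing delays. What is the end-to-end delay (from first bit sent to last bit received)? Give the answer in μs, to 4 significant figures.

L = 98 × 8 = 784 bits.
Transmission delays (L/R per hop): 0.252903, 2.79004 μs; sum = 3.04294 μs.
Propagation delays (d/s per hop): 39591.8, 80 μs; sum = 39671.8 μs.
End-to-end = 39670 μs.

39670 μs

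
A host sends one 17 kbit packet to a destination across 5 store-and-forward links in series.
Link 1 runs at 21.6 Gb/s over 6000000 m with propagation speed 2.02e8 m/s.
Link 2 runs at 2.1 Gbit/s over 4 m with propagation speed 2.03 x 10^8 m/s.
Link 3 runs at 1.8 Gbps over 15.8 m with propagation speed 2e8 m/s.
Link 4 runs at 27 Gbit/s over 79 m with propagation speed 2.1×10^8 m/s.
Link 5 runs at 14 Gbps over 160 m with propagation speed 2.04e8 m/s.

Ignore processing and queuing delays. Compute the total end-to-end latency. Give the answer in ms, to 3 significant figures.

29.7 ms

L = 17000 bits.
Transmission delays (L/R per hop): 0.000787037, 0.00809524, 0.00944444, 0.00062963, 0.00121429 ms; sum = 0.0201706 ms.
Propagation delays (d/s per hop): 29.703, 1.97044e-05, 7.9e-05, 0.00037619, 0.000784314 ms; sum = 29.7042 ms.
End-to-end = 29.7 ms.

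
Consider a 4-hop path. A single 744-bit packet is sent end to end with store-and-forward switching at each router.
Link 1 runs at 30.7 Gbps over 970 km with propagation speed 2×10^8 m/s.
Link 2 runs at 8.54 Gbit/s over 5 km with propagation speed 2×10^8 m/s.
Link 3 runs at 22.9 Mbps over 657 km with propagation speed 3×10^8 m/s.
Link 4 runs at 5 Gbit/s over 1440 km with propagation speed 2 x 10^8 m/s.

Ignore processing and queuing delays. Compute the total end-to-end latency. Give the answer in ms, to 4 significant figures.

Transmission delays (L/R per hop): 2.42345e-05, 8.71194e-05, 0.0324891, 0.0001488 ms; sum = 0.0327492 ms.
Propagation delays (d/s per hop): 4.85, 0.025, 2.19, 7.2 ms; sum = 14.265 ms.
End-to-end = 14.30 ms.

14.30 ms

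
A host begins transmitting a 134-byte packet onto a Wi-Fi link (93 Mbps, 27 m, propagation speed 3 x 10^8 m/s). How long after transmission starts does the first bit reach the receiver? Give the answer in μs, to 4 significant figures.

0.09000 μs

First bit experiences only propagation delay: d/s = 27/300000000 = 0.09000 μs.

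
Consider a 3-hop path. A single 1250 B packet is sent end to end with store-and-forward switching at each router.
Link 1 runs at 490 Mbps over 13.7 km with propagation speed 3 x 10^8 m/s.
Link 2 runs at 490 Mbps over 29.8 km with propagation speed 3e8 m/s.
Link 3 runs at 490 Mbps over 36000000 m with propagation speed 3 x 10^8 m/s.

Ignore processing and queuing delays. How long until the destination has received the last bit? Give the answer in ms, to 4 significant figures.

L = 1250 × 8 = 10000 bits.
Transmission delay per hop = L/R = 10000/490000000 = 0.0204082 ms; 3 hops → 0.0612245 ms.
Propagation delays (d/s per hop): 0.0456667, 0.0993333, 120 ms; sum = 120.145 ms.
End-to-end = 120.2 ms.

120.2 ms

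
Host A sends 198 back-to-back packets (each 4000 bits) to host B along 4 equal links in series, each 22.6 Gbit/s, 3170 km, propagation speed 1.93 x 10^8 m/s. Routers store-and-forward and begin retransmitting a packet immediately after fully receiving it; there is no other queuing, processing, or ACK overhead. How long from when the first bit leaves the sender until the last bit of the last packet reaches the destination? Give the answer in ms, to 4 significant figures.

Per-hop transmission t_tx = L/R = 4000/22600000000 = 0.000176991 ms.
Per-hop propagation t_prop = 3170000/193000000 = 16.4249 ms.
Pipeline fill: first packet needs 4·t_tx to clear all hops; remaining 197 packets each add one t_tx.
Total = (4+198-1)·t_tx + 4·t_prop = 201·0.000176991 + 4·16.4249 = 65.74 ms.

65.74 ms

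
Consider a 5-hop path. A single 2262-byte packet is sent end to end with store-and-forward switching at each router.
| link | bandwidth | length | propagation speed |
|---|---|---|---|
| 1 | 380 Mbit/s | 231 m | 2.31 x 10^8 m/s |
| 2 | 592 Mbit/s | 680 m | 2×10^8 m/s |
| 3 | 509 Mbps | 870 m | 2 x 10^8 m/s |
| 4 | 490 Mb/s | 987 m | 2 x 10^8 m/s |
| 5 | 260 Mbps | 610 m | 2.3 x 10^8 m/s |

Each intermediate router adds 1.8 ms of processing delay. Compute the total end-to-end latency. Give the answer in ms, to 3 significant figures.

7.44 ms

L = 2262 × 8 = 18096 bits.
Transmission delays (L/R per hop): 0.0476211, 0.0305676, 0.0355521, 0.0369306, 0.0696 ms; sum = 0.220271 ms.
Propagation delays (d/s per hop): 0.001, 0.0034, 0.00435, 0.004935, 0.00265217 ms; sum = 0.0163372 ms.
Processing at 4 router(s): 4 × 1.8 ms = 7.2 ms.
End-to-end = 7.44 ms.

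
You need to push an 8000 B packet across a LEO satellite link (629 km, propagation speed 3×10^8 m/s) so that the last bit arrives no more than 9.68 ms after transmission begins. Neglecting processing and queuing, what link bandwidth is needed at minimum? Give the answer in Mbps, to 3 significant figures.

8.44 Mbps

L = 64000 bits.
Propagation delay = 629000 / 300000000 = 2.09667 ms.
Transmission budget = 9.68 − 2.09667 = 7.58333 ms.
R ≥ L / t_tx = 64000 bits / 0.00758333 s = 8.44 Mbps.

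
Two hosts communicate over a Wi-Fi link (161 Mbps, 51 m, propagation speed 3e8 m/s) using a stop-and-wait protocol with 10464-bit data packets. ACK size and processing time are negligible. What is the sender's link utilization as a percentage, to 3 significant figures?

t_tx = L/R = 10464/161000000 = 6.49938e-05 s.
t_prop = 51/300000000 = 1.7e-07 s; RTT = 3.4e-07 s.
Cycle = t_tx + RTT = 6.53338e-05 s.
Utilization = t_tx / cycle = 6.49938e-05/6.53338e-05 = 99.5 %.

99.5 %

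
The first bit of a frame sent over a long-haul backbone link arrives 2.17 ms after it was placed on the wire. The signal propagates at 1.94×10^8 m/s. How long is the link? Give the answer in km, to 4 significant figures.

421.0 km

d = s × t_prop = 194000000 × 0.00217 = 421.0 km.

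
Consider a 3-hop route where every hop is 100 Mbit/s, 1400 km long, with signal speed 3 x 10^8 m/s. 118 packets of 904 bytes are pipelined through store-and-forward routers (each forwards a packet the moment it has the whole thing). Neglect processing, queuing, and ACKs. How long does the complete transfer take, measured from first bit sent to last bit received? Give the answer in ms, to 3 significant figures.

22.7 ms

Per-hop transmission t_tx = L/R = 7232/100000000 = 0.07232 ms.
Per-hop propagation t_prop = 1400000/300000000 = 4.66667 ms.
Pipeline fill: first packet needs 3·t_tx to clear all hops; remaining 117 packets each add one t_tx.
Total = (3+118-1)·t_tx + 3·t_prop = 120·0.07232 + 3·4.66667 = 22.7 ms.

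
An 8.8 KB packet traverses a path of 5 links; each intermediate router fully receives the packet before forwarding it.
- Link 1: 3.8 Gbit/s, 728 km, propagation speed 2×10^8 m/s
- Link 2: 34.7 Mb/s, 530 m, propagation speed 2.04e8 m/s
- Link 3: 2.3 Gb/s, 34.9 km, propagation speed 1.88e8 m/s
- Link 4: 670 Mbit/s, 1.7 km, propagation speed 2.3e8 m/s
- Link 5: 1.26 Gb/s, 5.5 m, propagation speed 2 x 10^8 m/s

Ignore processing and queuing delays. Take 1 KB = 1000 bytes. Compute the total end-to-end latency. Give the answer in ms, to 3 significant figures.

6.07 ms

L = 70400 bits.
Transmission delays (L/R per hop): 0.0185263, 2.02882, 0.0306087, 0.105075, 0.055873 ms; sum = 2.2389 ms.
Propagation delays (d/s per hop): 3.64, 0.00259804, 0.185638, 0.0073913, 2.75e-05 ms; sum = 3.83566 ms.
End-to-end = 6.07 ms.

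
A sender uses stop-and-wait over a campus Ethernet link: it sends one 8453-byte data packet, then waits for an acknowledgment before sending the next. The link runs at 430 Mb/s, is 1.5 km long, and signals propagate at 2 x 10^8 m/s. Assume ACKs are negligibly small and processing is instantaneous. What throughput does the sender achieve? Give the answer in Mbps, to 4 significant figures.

t_tx = L/R = 67624/430000000 = 0.000157265 s.
t_prop = 1500/200000000 = 7.5e-06 s; RTT = 1.5e-05 s.
Cycle = t_tx + RTT = 0.000172265 s.
Throughput = L / cycle = 67624 / 0.000172265 = 392.6 Mbps.

392.6 Mbps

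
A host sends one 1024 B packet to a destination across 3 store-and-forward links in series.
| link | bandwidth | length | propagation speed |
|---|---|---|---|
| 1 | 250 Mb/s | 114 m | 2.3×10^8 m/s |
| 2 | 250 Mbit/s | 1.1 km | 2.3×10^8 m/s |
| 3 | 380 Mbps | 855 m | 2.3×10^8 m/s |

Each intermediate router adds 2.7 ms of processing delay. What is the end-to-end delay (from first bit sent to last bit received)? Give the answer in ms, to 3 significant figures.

5.50 ms

L = 1024 × 8 = 8192 bits.
Transmission delays (L/R per hop): 0.032768, 0.032768, 0.0215579 ms; sum = 0.0870939 ms.
Propagation delays (d/s per hop): 0.000495652, 0.00478261, 0.00371739 ms; sum = 0.00899565 ms.
Processing at 2 router(s): 2 × 2.7 ms = 5.4 ms.
End-to-end = 5.50 ms.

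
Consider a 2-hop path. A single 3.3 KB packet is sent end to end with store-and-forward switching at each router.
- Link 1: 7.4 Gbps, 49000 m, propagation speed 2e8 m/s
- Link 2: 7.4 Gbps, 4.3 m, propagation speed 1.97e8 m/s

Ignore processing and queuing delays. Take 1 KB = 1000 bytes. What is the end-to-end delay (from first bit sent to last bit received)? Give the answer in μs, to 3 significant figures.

L = 26400 bits.
Transmission delay per hop = L/R = 26400/7400000000 = 3.56757 μs; 2 hops → 7.13514 μs.
Propagation delays (d/s per hop): 245, 0.0218274 μs; sum = 245.022 μs.
End-to-end = 252 μs.

252 μs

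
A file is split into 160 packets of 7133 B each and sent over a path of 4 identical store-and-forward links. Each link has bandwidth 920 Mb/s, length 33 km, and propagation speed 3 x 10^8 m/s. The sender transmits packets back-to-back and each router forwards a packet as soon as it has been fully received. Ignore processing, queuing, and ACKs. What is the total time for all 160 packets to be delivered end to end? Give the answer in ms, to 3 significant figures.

10.6 ms

Per-hop transmission t_tx = L/R = 57064/920000000 = 0.0620261 ms.
Per-hop propagation t_prop = 33000/300000000 = 0.11 ms.
Pipeline fill: first packet needs 4·t_tx to clear all hops; remaining 159 packets each add one t_tx.
Total = (4+160-1)·t_tx + 4·t_prop = 163·0.0620261 + 4·0.11 = 10.6 ms.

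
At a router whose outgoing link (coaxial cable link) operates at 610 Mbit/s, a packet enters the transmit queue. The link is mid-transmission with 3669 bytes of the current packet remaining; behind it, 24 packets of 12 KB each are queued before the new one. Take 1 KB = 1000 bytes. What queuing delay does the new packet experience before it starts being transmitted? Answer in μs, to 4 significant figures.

Each queued packet: L/R = 96000/610000000 = 157.377 μs.
24 queued → 3777.05 μs.
Plus remaining 29352 bits of current packet: 48.118 μs.
Queuing delay = 3825 μs.

3825 μs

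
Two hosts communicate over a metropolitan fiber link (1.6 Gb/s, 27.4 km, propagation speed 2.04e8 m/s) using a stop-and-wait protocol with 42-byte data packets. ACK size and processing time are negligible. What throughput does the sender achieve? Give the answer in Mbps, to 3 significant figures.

t_tx = L/R = 336/1600000000 = 2.1e-07 s.
t_prop = 27400/204000000 = 0.000134314 s; RTT = 0.000268627 s.
Cycle = t_tx + RTT = 0.000268837 s.
Throughput = L / cycle = 336 / 0.000268837 = 1.25 Mbps.

1.25 Mbps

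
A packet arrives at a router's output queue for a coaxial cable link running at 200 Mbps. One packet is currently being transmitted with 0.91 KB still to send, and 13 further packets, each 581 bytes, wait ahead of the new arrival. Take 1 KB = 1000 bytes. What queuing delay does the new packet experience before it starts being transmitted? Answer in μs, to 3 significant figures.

Each queued packet: L/R = 4648/200000000 = 23.24 μs.
13 queued → 302.12 μs.
Plus remaining 7280 bits of current packet: 36.4 μs.
Queuing delay = 339 μs.

339 μs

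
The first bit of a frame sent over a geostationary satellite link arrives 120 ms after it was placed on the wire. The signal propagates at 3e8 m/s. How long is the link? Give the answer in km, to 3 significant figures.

d = s × t_prop = 300000000 × 0.12 = 36000 km.

36000 km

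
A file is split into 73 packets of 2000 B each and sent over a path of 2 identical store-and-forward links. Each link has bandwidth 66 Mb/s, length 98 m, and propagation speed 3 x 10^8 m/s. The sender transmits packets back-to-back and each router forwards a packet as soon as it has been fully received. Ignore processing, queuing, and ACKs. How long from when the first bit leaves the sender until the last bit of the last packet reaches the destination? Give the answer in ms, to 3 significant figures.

Per-hop transmission t_tx = L/R = 16000/66000000 = 0.242424 ms.
Per-hop propagation t_prop = 98/300000000 = 0.000326667 ms.
Pipeline fill: first packet needs 2·t_tx to clear all hops; remaining 72 packets each add one t_tx.
Total = (2+73-1)·t_tx + 2·t_prop = 74·0.242424 + 2·0.000326667 = 17.9 ms.

17.9 ms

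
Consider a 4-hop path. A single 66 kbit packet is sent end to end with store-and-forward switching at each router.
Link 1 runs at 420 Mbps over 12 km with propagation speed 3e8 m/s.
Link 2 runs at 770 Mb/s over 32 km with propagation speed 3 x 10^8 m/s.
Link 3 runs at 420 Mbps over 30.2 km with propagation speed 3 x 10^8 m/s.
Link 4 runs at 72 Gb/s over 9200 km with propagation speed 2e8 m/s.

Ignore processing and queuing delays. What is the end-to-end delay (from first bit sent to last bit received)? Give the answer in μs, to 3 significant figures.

46600 μs

L = 66000 bits.
Transmission delays (L/R per hop): 157.143, 85.7143, 157.143, 0.916667 μs; sum = 400.917 μs.
Propagation delays (d/s per hop): 40, 106.667, 100.667, 46000 μs; sum = 46247.3 μs.
End-to-end = 46600 μs.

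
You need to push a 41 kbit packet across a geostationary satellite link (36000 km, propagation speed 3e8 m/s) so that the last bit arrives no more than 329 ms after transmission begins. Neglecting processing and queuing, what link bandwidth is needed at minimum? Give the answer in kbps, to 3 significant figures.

196 kbps

Propagation delay = 36000000 / 300000000 = 120 ms.
Transmission budget = 329 − 120 = 209 ms.
R ≥ L / t_tx = 41000 bits / 0.209 s = 196 kbps.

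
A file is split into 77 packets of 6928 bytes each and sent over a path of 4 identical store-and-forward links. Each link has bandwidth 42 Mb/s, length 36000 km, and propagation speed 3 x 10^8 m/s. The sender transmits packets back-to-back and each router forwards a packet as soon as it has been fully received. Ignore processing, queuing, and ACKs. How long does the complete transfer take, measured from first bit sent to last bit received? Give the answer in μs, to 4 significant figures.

585600 μs

Per-hop transmission t_tx = L/R = 55424/42000000 = 1319.62 μs.
Per-hop propagation t_prop = 36000000/300000000 = 120000 μs.
Pipeline fill: first packet needs 4·t_tx to clear all hops; remaining 76 packets each add one t_tx.
Total = (4+77-1)·t_tx + 4·t_prop = 80·1319.62 + 4·120000 = 585600 μs.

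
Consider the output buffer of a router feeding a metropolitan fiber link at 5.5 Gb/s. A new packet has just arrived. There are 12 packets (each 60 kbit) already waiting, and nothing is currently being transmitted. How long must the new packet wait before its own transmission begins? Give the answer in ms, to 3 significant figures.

0.131 ms

Each queued packet: L/R = 60000/5500000000 = 0.0109091 ms.
12 queued → 0.130909 ms.
Queuing delay = 0.131 ms.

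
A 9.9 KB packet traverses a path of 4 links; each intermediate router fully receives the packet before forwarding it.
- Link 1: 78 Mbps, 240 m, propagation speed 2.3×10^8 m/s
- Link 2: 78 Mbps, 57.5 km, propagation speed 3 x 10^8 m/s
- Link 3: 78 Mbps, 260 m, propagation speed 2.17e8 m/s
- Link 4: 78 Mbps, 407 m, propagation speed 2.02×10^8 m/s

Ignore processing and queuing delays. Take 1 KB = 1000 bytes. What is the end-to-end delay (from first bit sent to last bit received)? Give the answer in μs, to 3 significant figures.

L = 79200 bits.
Transmission delay per hop = L/R = 79200/78000000 = 1015.38 μs; 4 hops → 4061.54 μs.
Propagation delays (d/s per hop): 1.04348, 191.667, 1.19816, 2.01485 μs; sum = 195.923 μs.
End-to-end = 4260 μs.

4260 μs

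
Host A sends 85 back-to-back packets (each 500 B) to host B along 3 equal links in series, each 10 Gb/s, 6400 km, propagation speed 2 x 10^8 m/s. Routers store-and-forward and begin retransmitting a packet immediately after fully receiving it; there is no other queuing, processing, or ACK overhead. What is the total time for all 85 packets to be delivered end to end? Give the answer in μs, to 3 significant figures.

Per-hop transmission t_tx = L/R = 4000/10000000000 = 0.4 μs.
Per-hop propagation t_prop = 6400000/200000000 = 32000 μs.
Pipeline fill: first packet needs 3·t_tx to clear all hops; remaining 84 packets each add one t_tx.
Total = (3+85-1)·t_tx + 3·t_prop = 87·0.4 + 3·32000 = 96000 μs.

96000 μs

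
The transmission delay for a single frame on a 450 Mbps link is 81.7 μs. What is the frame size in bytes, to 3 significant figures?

4600 bytes

L = R × t_tx = 450000000 b/s × 8.17e-05 s = 36765 bits.
In bytes: 36765 / 8 = 4600 bytes.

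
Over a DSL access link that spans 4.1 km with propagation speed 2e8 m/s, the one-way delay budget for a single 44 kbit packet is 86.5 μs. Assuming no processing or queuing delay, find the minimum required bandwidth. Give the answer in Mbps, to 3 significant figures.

667 Mbps

Propagation delay = 4100 / 200000000 = 20.5 μs.
Transmission budget = 86.5 − 20.5 = 66 μs.
R ≥ L / t_tx = 44000 bits / 6.6e-05 s = 667 Mbps.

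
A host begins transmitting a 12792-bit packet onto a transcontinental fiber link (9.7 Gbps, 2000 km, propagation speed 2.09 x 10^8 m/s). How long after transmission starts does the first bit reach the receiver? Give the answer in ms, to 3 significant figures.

9.57 ms

First bit experiences only propagation delay: d/s = 2000000/209000000 = 9.57 ms.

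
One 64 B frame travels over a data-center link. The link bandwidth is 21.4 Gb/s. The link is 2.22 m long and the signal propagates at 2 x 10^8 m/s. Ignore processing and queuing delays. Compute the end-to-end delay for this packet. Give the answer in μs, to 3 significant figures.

L = 64 × 8 = 512 bits.
Transmission delay = L/R = 512 / 21400000000 = 0.0239252 μs.
Propagation delay = d/s = 2.22 m / 200000000 m/s = 0.0111 μs.
Total = 0.0350 μs.

0.0350 μs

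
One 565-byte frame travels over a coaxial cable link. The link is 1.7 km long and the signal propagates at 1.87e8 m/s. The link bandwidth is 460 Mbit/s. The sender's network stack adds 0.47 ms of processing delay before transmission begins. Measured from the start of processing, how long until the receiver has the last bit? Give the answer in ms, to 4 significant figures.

L = 565 × 8 = 4520 bits.
Transmission delay = L/R = 4520 / 460000000 = 0.00982609 ms.
Propagation delay = d/s = 1700 m / 187000000 m/s = 0.00909091 ms.
Plus processing delay 0.47 ms = 0.47 ms.
Total = 0.4889 ms.

0.4889 ms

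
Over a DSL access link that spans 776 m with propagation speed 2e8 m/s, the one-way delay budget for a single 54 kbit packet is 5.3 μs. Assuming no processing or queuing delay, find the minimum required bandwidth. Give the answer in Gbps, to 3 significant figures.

38.0 Gbps

Propagation delay = 776 / 200000000 = 3.88 μs.
Transmission budget = 5.3 − 3.88 = 1.42 μs.
R ≥ L / t_tx = 54000 bits / 1.42e-06 s = 38.0 Gbps.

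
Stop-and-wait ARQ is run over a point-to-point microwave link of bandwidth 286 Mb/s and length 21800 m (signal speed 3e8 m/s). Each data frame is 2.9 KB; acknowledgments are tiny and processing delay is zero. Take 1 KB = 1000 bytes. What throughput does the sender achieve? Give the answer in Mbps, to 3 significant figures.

102 Mbps

t_tx = L/R = 23200/286000000 = 8.11189e-05 s.
t_prop = 21800/300000000 = 7.26667e-05 s; RTT = 0.000145333 s.
Cycle = t_tx + RTT = 0.000226452 s.
Throughput = L / cycle = 23200 / 0.000226452 = 102 Mbps.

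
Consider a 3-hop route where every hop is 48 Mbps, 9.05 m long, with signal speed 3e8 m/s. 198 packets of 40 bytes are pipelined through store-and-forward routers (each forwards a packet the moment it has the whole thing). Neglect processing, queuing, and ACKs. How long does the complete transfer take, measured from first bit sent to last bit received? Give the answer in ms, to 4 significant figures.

1.333 ms

Per-hop transmission t_tx = L/R = 320/48000000 = 0.00666667 ms.
Per-hop propagation t_prop = 9.05/300000000 = 3.01667e-05 ms.
Pipeline fill: first packet needs 3·t_tx to clear all hops; remaining 197 packets each add one t_tx.
Total = (3+198-1)·t_tx + 3·t_prop = 200·0.00666667 + 3·3.01667e-05 = 1.333 ms.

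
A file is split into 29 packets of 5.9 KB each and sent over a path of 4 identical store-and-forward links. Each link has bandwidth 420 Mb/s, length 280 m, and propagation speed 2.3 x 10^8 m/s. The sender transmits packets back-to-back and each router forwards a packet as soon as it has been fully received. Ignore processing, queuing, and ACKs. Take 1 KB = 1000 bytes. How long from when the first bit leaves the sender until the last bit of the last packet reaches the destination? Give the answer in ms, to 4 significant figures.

3.601 ms

Per-hop transmission t_tx = L/R = 47200/420000000 = 0.112381 ms.
Per-hop propagation t_prop = 280/2.3e+08 = 0.00121739 ms.
Pipeline fill: first packet needs 4·t_tx to clear all hops; remaining 28 packets each add one t_tx.
Total = (4+29-1)·t_tx + 4·t_prop = 32·0.112381 + 4·0.00121739 = 3.601 ms.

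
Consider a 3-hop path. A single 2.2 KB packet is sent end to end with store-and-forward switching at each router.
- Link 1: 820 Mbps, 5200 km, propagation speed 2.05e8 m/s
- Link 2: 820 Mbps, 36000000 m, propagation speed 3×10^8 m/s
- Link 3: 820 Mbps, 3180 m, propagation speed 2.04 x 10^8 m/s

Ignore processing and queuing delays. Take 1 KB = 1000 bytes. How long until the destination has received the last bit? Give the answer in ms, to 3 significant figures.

145 ms

L = 17600 bits.
Transmission delay per hop = L/R = 17600/820000000 = 0.0214634 ms; 3 hops → 0.0643902 ms.
Propagation delays (d/s per hop): 25.3659, 120, 0.0155882 ms; sum = 145.381 ms.
End-to-end = 145 ms.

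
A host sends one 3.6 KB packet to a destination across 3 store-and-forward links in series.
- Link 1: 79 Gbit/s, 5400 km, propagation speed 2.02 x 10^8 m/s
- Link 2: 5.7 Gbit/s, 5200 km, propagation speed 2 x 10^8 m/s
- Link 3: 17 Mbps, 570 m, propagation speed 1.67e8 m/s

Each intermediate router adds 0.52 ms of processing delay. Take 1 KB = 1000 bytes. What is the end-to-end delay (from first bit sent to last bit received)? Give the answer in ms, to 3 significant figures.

55.5 ms

L = 28800 bits.
Transmission delays (L/R per hop): 0.000364557, 0.00505263, 1.69412 ms; sum = 1.69953 ms.
Propagation delays (d/s per hop): 26.7327, 26, 0.00341317 ms; sum = 52.7361 ms.
Processing at 2 router(s): 2 × 0.52 ms = 1.04 ms.
End-to-end = 55.5 ms.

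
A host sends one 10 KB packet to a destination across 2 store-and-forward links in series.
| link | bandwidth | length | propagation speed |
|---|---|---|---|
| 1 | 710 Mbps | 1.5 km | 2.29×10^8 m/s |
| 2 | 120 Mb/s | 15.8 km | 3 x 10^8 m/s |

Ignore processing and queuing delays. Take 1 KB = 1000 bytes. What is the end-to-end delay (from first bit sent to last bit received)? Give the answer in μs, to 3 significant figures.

L = 80000 bits.
Transmission delays (L/R per hop): 112.676, 666.667 μs; sum = 779.343 μs.
Propagation delays (d/s per hop): 6.55022, 52.6667 μs; sum = 59.2169 μs.
End-to-end = 839 μs.

839 μs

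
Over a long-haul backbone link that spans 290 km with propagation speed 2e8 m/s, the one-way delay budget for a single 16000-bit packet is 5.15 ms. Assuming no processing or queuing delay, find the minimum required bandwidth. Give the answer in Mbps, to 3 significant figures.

4.32 Mbps

Propagation delay = 290000 / 200000000 = 1.45 ms.
Transmission budget = 5.15 − 1.45 = 3.7 ms.
R ≥ L / t_tx = 16000 bits / 0.0037 s = 4.32 Mbps.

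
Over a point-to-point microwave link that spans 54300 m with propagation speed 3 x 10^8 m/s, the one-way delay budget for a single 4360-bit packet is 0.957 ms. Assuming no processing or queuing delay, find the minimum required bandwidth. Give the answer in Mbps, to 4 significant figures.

5.619 Mbps

Propagation delay = 54300 / 300000000 = 0.181 ms.
Transmission budget = 0.957 − 0.181 = 0.776 ms.
R ≥ L / t_tx = 4360 bits / 0.000776 s = 5.619 Mbps.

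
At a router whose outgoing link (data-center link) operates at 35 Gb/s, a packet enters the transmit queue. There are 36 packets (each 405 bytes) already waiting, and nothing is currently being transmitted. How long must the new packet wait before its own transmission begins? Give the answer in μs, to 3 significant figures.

3.33 μs

Each queued packet: L/R = 3240/35000000000 = 0.0925714 μs.
36 queued → 3.33257 μs.
Queuing delay = 3.33 μs.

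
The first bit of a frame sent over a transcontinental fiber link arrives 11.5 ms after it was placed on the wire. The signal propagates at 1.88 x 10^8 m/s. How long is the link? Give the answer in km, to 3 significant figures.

d = s × t_prop = 188000000 × 0.0115 = 2160 km.

2160 km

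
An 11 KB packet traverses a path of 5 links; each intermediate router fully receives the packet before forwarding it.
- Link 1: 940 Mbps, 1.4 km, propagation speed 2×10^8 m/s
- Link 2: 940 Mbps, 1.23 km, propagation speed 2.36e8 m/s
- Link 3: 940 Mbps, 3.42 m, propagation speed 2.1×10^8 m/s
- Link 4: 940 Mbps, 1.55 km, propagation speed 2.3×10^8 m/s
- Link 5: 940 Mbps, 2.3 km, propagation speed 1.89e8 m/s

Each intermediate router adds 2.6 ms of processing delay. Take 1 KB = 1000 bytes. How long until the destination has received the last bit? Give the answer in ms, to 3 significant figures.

L = 88000 bits.
Transmission delay per hop = L/R = 88000/940000000 = 0.093617 ms; 5 hops → 0.468085 ms.
Propagation delays (d/s per hop): 0.007, 0.00521186, 1.62857e-05, 0.00673913, 0.0121693 ms; sum = 0.0311366 ms.
Processing at 4 router(s): 4 × 2.6 ms = 10.4 ms.
End-to-end = 10.9 ms.

10.9 ms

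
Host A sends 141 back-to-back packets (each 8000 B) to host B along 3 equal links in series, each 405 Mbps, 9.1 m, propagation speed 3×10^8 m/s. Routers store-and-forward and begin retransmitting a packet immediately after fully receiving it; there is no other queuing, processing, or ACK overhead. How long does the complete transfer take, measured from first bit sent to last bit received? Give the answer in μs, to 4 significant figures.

22600 μs

Per-hop transmission t_tx = L/R = 64000/405000000 = 158.025 μs.
Per-hop propagation t_prop = 9.1/300000000 = 0.0303333 μs.
Pipeline fill: first packet needs 3·t_tx to clear all hops; remaining 140 packets each add one t_tx.
Total = (3+141-1)·t_tx + 3·t_prop = 143·158.025 + 3·0.0303333 = 22600 μs.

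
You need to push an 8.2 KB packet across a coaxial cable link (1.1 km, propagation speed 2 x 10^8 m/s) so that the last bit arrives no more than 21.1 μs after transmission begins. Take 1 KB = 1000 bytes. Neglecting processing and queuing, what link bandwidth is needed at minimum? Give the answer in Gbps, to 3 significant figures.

L = 65600 bits.
Propagation delay = 1100 / 200000000 = 5.5 μs.
Transmission budget = 21.1 − 5.5 = 15.6 μs.
R ≥ L / t_tx = 65600 bits / 1.56e-05 s = 4.21 Gbps.

4.21 Gbps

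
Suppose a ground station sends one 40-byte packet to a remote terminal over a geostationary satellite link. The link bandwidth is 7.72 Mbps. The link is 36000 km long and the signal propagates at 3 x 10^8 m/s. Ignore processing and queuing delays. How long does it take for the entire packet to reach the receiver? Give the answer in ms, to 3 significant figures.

120 ms

L = 40 × 8 = 320 bits.
Transmission delay = L/R = 320 / 7720000 = 0.0414508 ms.
Propagation delay = d/s = 36000000 m / 300000000 m/s = 120 ms.
Total = 120 ms.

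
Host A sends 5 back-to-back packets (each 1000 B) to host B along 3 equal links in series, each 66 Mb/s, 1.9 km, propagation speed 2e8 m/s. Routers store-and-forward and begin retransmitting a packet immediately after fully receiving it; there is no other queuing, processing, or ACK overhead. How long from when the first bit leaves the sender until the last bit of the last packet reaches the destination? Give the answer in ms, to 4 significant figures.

0.8770 ms

Per-hop transmission t_tx = L/R = 8000/66000000 = 0.121212 ms.
Per-hop propagation t_prop = 1900/200000000 = 0.0095 ms.
Pipeline fill: first packet needs 3·t_tx to clear all hops; remaining 4 packets each add one t_tx.
Total = (3+5-1)·t_tx + 3·t_prop = 7·0.121212 + 3·0.0095 = 0.8770 ms.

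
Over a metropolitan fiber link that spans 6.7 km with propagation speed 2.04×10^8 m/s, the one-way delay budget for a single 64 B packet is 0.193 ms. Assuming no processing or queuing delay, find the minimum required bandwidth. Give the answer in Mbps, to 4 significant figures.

3.197 Mbps

L = 512 bits.
Propagation delay = 6700 / 204000000 = 0.0328431 ms.
Transmission budget = 0.193 − 0.0328431 = 0.160157 ms.
R ≥ L / t_tx = 512 bits / 0.000160157 s = 3.197 Mbps.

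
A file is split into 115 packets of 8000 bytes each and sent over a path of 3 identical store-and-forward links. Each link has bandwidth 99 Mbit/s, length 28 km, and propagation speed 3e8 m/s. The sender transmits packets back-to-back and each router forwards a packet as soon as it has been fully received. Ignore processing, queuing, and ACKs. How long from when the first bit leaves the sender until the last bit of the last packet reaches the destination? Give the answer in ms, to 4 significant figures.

75.92 ms

Per-hop transmission t_tx = L/R = 64000/99000000 = 0.646465 ms.
Per-hop propagation t_prop = 28000/300000000 = 0.0933333 ms.
Pipeline fill: first packet needs 3·t_tx to clear all hops; remaining 114 packets each add one t_tx.
Total = (3+115-1)·t_tx + 3·t_prop = 117·0.646465 + 3·0.0933333 = 75.92 ms.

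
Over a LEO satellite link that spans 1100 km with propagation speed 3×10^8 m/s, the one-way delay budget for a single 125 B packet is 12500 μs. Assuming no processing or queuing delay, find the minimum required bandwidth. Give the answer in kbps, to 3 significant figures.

L = 1000 bits.
Propagation delay = 1100000 / 300000000 = 3666.67 μs.
Transmission budget = 12500 − 3666.67 = 8833.33 μs.
R ≥ L / t_tx = 1000 bits / 0.00883333 s = 113 kbps.

113 kbps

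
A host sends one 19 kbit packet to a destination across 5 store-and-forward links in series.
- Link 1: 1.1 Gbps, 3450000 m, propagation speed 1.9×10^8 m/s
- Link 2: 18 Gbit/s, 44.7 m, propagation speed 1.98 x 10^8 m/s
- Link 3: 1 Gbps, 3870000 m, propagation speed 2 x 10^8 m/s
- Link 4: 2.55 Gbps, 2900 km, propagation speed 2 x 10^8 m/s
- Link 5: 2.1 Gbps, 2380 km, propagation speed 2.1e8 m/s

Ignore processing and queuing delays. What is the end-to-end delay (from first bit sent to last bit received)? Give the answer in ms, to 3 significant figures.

L = 19000 bits.
Transmission delays (L/R per hop): 0.0172727, 0.00105556, 0.019, 0.00745098, 0.00904762 ms; sum = 0.0538269 ms.
Propagation delays (d/s per hop): 18.1579, 0.000225758, 19.35, 14.5, 11.3333 ms; sum = 63.3415 ms.
End-to-end = 63.4 ms.

63.4 ms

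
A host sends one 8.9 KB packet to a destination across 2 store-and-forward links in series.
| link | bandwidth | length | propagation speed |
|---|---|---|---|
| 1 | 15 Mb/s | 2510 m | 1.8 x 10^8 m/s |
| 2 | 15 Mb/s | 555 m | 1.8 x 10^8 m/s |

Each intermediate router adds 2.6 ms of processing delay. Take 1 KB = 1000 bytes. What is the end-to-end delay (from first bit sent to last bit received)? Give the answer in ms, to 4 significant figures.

12.11 ms

L = 71200 bits.
Transmission delay per hop = L/R = 71200/15000000 = 4.74667 ms; 2 hops → 9.49333 ms.
Propagation delays (d/s per hop): 0.0139444, 0.00308333 ms; sum = 0.0170278 ms.
Processing at 1 router(s): 1 × 2.6 ms = 2.6 ms.
End-to-end = 12.11 ms.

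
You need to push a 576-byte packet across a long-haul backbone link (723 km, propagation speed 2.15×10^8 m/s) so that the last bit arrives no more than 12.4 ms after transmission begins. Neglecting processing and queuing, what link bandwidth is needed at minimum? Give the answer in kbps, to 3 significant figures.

510 kbps

L = 4608 bits.
Propagation delay = 723000 / 215000000 = 3.36279 ms.
Transmission budget = 12.4 − 3.36279 = 9.03721 ms.
R ≥ L / t_tx = 4608 bits / 0.00903721 s = 510 kbps.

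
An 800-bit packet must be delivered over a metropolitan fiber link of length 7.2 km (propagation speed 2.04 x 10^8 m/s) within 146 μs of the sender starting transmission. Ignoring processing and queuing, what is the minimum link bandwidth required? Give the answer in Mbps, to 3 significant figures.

7.23 Mbps

Propagation delay = 7200 / 204000000 = 35.2941 μs.
Transmission budget = 146 − 35.2941 = 110.706 μs.
R ≥ L / t_tx = 800 bits / 0.000110706 s = 7.23 Mbps.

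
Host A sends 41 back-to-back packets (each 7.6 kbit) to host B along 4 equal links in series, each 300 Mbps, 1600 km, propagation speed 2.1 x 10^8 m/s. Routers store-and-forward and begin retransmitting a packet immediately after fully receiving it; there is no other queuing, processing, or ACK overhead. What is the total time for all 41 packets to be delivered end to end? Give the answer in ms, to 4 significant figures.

Per-hop transmission t_tx = L/R = 7600/300000000 = 0.0253333 ms.
Per-hop propagation t_prop = 1600000/210000000 = 7.61905 ms.
Pipeline fill: first packet needs 4·t_tx to clear all hops; remaining 40 packets each add one t_tx.
Total = (4+41-1)·t_tx + 4·t_prop = 44·0.0253333 + 4·7.61905 = 31.59 ms.

31.59 ms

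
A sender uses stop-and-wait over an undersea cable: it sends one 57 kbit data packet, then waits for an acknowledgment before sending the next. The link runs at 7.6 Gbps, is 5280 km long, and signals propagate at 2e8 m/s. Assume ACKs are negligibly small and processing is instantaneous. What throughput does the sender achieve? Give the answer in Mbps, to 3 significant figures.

1.08 Mbps

t_tx = L/R = 57000/7600000000 = 7.5e-06 s.
t_prop = 5280000/200000000 = 0.0264 s; RTT = 0.0528 s.
Cycle = t_tx + RTT = 0.0528075 s.
Throughput = L / cycle = 57000 / 0.0528075 = 1.08 Mbps.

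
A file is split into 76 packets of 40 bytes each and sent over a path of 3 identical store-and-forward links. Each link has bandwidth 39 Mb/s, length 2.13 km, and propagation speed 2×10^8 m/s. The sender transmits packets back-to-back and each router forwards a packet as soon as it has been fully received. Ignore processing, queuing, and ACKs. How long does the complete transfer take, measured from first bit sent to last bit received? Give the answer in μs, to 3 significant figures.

672 μs

Per-hop transmission t_tx = L/R = 320/39000000 = 8.20513 μs.
Per-hop propagation t_prop = 2130/200000000 = 10.65 μs.
Pipeline fill: first packet needs 3·t_tx to clear all hops; remaining 75 packets each add one t_tx.
Total = (3+76-1)·t_tx + 3·t_prop = 78·8.20513 + 3·10.65 = 672 μs.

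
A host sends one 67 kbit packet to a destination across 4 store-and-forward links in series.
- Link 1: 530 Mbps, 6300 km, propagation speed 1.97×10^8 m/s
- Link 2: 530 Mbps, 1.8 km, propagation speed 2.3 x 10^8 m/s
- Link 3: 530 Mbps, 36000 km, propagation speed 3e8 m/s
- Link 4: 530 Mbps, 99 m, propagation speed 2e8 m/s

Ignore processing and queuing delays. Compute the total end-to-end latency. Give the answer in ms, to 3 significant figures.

L = 67000 bits.
Transmission delay per hop = L/R = 67000/530000000 = 0.126415 ms; 4 hops → 0.50566 ms.
Propagation delays (d/s per hop): 31.9797, 0.00782609, 120, 0.000495 ms; sum = 151.988 ms.
End-to-end = 152 ms.

152 ms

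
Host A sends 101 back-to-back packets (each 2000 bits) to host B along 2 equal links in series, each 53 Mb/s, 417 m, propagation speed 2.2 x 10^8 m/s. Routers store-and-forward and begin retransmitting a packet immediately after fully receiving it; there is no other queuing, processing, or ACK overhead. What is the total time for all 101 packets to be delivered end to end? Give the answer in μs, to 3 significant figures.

3850 μs

Per-hop transmission t_tx = L/R = 2000/53000000 = 37.7358 μs.
Per-hop propagation t_prop = 417/2.2e+08 = 1.89545 μs.
Pipeline fill: first packet needs 2·t_tx to clear all hops; remaining 100 packets each add one t_tx.
Total = (2+101-1)·t_tx + 2·t_prop = 102·37.7358 + 2·1.89545 = 3850 μs.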